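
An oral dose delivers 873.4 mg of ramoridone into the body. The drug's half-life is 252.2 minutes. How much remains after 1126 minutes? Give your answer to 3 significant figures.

39.6 mg

Number of half-lives: n = 1126/252.2 ≈ 4.4647.
Remaining = 873.4 × (1/2)^4.4647 = 873.4 × 0.045289 ≈ 39.555 mg.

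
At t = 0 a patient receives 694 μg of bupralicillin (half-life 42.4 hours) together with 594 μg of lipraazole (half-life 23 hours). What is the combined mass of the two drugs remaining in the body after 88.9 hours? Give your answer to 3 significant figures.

203 μg

bupralicillin: 694 × (1/2)^(88.9/42.4) = 694 × (1/2)^2.0967 ≈ 162.25 μg.
lipraazole: 594 × (1/2)^(88.9/23) = 594 × (1/2)^3.8652 ≈ 40.761 μg.
Total = 162.25 + 40.761 ≈ 203.01 μg.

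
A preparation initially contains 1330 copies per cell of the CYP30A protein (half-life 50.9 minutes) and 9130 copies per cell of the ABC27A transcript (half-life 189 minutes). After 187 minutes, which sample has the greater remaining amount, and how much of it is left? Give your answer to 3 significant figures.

CYP30A protein: 1330 × (1/2)^3.6739 ≈ 104.21 copies per cell.
ABC27A transcript: 9130 × (1/2)^0.98942 ≈ 4598.6 copies per cell.
ABC27A transcript has more remaining, at ≈ 4598.6 copies per cell.

ABC27A transcript, 4600 copies per cell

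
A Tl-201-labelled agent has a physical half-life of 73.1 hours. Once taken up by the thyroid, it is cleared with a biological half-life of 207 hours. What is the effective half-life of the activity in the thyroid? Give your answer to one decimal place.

1/t_eff = 1/t_phys + 1/t_biol = 1/73.1 + 1/207 = 0.018511 per hour.
t_eff = 73.1 × 207 / (73.1 + 207) ≈ 54.022 hours.

54.0 hours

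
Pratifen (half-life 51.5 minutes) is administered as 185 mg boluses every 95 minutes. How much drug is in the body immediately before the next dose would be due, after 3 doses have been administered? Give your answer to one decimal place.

69.8 mg

The 3 doses were given 285, 190, 95 minutes ago.
Total = 185·(1/2)^(285/51.5) + 185·(1/2)^(190/51.5) + 185·(1/2)^(95/51.5)
      = 3.9928 + 14.341 + 51.508 ≈ 69.842 mg.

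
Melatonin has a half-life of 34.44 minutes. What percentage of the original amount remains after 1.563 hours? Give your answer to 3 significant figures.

1.563 hours = 93.78 minutes.
n = 93.78/34.44 ≈ 2.723 half-lives.
Fraction remaining = (1/2)^2.723 ≈ 0.15146, i.e. 15.146%.

15.1%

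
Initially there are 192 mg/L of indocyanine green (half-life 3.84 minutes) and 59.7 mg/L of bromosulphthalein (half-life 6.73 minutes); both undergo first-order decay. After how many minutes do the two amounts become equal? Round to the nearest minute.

Set 192·(1/2)^(t/3.84) = 59.7·(1/2)^(t/6.73).
Taking log₂: log₂(192/59.7) = t·(1/3.84 − 1/6.73).
log₂(3.2161) = 1.6853; 1/3.84 − 1/6.73 = 0.11183.
t = 1.6853 / 0.11183 ≈ 15.07 minutes.

15 minutes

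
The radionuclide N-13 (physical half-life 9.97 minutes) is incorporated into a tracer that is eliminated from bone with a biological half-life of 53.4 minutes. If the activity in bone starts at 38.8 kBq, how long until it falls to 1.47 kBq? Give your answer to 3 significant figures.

39.7 minutes

1/t_eff = 1/t_phys + 1/t_biol = 1/9.97 + 1/53.4 = 0.11903 per minute.
t_eff = 9.97 × 53.4 / (9.97 + 53.4) ≈ 8.4014 minutes.
n = log₂(38.8/1.47) ≈ 4.7222; t = 4.7222 × 8.4014 ≈ 39.673 minutes.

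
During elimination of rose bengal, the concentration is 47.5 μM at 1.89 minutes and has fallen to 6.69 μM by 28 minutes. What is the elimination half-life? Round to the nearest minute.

Over Δt = 28 − 1.89 = 26.11 minutes, the level fell by a factor of 47.5/6.69 ≈ 7.1001.
n = log₂(7.1001) ≈ 2.8278 half-lives, so t½ = 26.11/2.8278 ≈ 9.2332 minutes.

9 minutes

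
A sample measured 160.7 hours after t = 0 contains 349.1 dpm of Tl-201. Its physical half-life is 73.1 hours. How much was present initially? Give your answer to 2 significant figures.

1600 dpm

Number of half-lives elapsed: n = 160.7/73.1 ≈ 2.1984.
A₀ = A × 2^n = 349.1 × 2^2.1984 = 349.1 × 4.5896 ≈ 1602.2 dpm.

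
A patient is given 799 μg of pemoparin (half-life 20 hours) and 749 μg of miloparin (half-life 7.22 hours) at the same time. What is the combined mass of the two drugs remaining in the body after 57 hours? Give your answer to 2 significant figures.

110 μg

pemoparin: 799 × (1/2)^(57/20) = 799 × (1/2)^2.85 ≈ 110.82 μg.
miloparin: 749 × (1/2)^(57/7.22) = 749 × (1/2)^7.8947 ≈ 3.1472 μg.
Total = 110.82 + 3.1472 ≈ 113.97 μg.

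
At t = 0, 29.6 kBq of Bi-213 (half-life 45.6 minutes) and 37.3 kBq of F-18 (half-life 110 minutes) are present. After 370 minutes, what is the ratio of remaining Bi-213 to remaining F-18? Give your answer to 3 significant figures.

Bi-213: 29.6 × (1/2)^(370/45.6) = 29.6 × (1/2)^8.114 ≈ 0.10684 kBq.
F-18: 37.3 × (1/2)^(370/110) = 37.3 × (1/2)^3.3636 ≈ 3.6237 kBq.
Ratio ≈ 0.10684 / 3.6237 ≈ 0.029483.

0.0295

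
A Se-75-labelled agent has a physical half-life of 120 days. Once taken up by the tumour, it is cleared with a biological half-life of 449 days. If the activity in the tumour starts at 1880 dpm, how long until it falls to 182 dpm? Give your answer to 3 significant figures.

319 days

1/t_eff = 1/t_phys + 1/t_biol = 1/120 + 1/449 = 0.010561 per day.
t_eff = 120 × 449 / (120 + 449) ≈ 94.692 days.
n = log₂(1880/182) ≈ 3.3687; t = 3.3687 × 94.692 ≈ 318.99 days.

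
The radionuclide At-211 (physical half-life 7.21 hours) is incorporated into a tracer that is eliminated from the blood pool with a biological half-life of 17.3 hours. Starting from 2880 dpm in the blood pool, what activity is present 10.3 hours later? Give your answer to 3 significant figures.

1/t_eff = 1/t_phys + 1/t_biol = 1/7.21 + 1/17.3 = 0.1965 per hour.
t_eff = 7.21 × 17.3 / (7.21 + 17.3) ≈ 5.0891 hours.
Remaining = 2880 × (1/2)^(10.3/5.0891) = 2880 × (1/2)^2.0239 ≈ 708.15 dpm.

708 dpm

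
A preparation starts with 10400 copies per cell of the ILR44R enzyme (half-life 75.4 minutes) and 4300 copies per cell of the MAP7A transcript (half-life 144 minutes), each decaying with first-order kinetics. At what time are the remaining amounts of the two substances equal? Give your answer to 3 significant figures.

202 minutes

Set 10400·(1/2)^(t/75.4) = 4300·(1/2)^(t/144).
Taking log₂: log₂(10400/4300) = t·(1/75.4 − 1/144).
log₂(2.4186) = 1.2742; 1/75.4 − 1/144 = 0.0063182.
t = 1.2742 / 0.0063182 ≈ 201.67 minutes.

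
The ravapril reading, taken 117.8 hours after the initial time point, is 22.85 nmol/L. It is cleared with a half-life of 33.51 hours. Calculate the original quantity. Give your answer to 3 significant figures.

261 nmol/L

Number of half-lives elapsed: n = 117.8/33.51 ≈ 3.5154.
A₀ = A × 2^n = 22.85 × 2^3.5154 = 22.85 × 11.435 ≈ 261.29 nmol/L.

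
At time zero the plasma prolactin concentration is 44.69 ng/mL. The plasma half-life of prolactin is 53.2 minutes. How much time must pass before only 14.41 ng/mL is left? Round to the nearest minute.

Fraction remaining = 14.41/44.69 ≈ 0.32244.
n = log₂(44.69/14.41) = ln(3.1013)/ln 2 ≈ 1.6329 half-lives.
t = n × t½ = 1.6329 × 53.2 ≈ 86.869 minutes.

87 minutes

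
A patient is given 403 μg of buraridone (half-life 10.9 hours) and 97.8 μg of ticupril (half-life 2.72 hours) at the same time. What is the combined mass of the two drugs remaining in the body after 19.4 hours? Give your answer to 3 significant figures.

buraridone: 403 × (1/2)^(19.4/10.9) = 403 × (1/2)^1.7798 ≈ 117.36 μg.
ticupril: 97.8 × (1/2)^(19.4/2.72) = 97.8 × (1/2)^7.1324 ≈ 0.69709 μg.
Total = 117.36 + 0.69709 ≈ 118.06 μg.

118 μg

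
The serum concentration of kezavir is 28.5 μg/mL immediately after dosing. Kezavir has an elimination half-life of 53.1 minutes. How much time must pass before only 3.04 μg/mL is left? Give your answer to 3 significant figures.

171 minutes

Fraction remaining = 3.04/28.5 ≈ 0.10667.
n = log₂(28.5/3.04) = ln(9.375)/ln 2 ≈ 3.2288 half-lives.
t = n × t½ = 3.2288 × 53.1 ≈ 171.45 minutes.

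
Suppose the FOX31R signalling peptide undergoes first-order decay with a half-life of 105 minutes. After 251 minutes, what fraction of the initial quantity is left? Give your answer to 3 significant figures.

n = 251/105 ≈ 2.3905 half-lives.
Fraction remaining = (1/2)^2.3905 ≈ 0.19072.

0.191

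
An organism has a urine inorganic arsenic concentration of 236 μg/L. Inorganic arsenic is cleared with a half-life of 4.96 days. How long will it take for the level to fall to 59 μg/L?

59/236 = 1/4, so 2 half-lives have elapsed.
t = 2 × 4.96 = 9.92 days.

9.92 days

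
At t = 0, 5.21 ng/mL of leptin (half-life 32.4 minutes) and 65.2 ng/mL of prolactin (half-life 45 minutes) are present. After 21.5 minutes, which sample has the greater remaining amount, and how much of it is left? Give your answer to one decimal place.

leptin: 5.21 × (1/2)^0.66358 ≈ 3.2891 ng/mL.
prolactin: 65.2 × (1/2)^0.47778 ≈ 46.819 ng/mL.
Prolactin has more remaining, at ≈ 46.819 ng/mL.

prolactin, 46.8 ng/mL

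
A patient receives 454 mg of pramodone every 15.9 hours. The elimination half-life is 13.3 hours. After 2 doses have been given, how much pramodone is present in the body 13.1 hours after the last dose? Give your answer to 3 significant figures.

330 mg

The 2 doses were given 29, 13.1 hours ago.
Total = 454·(1/2)^(29/13.3) + 454·(1/2)^(13.1/13.3)
      = 100.16 + 229.38 ≈ 329.53 mg.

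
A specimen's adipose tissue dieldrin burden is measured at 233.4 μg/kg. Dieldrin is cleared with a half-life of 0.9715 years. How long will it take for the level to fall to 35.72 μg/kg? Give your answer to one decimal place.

2.6 years

Fraction remaining = 35.72/233.4 ≈ 0.15304.
n = log₂(233.4/35.72) = ln(6.5342)/ln 2 ≈ 2.708 half-lives.
t = n × t½ = 2.708 × 0.9715 ≈ 2.6308 years.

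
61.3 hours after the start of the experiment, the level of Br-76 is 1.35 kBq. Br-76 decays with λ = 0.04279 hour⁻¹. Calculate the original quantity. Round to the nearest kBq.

19 kBq

t½ = ln 2 / λ = 0.69315 / 0.04279 ≈ 16.199 hours.
Number of half-lives elapsed: n = 61.3/16.199 ≈ 3.7842.
A₀ = A × 2^n = 1.35 × 2^3.7842 = 1.35 × 13.777 ≈ 18.599 kBq.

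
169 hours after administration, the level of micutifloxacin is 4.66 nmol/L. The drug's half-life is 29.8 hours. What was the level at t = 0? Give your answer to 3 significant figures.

Number of half-lives elapsed: n = 169/29.8 ≈ 5.6711.
A₀ = A × 2^n = 4.66 × 2^5.6711 = 4.66 × 50.955 ≈ 237.45 nmol/L.

237 nmol/L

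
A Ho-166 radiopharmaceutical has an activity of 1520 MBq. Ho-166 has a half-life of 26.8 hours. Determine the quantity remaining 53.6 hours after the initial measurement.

380 MBq

Elapsed time is 2 half-lives (53.6/26.8).
Each half-life halves the amount: 1520 × (1/2)^2 = 1520/4 = 380 MBq.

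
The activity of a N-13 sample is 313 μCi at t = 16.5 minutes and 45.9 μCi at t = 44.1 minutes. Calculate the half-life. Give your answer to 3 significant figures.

9.97 minutes

Over Δt = 44.1 − 16.5 = 27.6 minutes, the level fell by a factor of 313/45.9 ≈ 6.8192.
n = log₂(6.8192) ≈ 2.7696 half-lives, so t½ = 27.6/2.7696 ≈ 9.9654 minutes.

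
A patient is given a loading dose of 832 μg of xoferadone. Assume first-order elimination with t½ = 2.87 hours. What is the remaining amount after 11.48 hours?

52 μg

Elapsed time is 4 half-lives (11.48/2.87).
Each half-life halves the amount: 832 × (1/2)^4 = 832/16 = 52 μg.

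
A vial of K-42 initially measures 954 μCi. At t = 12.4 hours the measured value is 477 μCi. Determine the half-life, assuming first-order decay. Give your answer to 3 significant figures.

12.4 hours

A/A₀ = 477/954 ≈ 0.5.
n = log₂(2) ≈ 1 half-life elapsed in 12.4 hours.
t½ = 12.4/1 ≈ 12.4 hours.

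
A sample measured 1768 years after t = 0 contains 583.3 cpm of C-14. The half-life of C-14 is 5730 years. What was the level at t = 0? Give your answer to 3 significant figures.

722 cpm

Number of half-lives elapsed: n = 1768/5730 ≈ 0.30855.
A₀ = A × 2^n = 583.3 × 2^0.30855 = 583.3 × 1.2385 ≈ 722.4 cpm.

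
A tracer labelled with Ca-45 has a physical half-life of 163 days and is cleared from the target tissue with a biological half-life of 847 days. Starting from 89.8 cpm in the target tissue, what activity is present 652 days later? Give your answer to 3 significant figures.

3.29 cpm

1/t_eff = 1/t_phys + 1/t_biol = 1/163 + 1/847 = 0.0073156 per day.
t_eff = 163 × 847 / (163 + 847) ≈ 136.69 days.
Remaining = 89.8 × (1/2)^(652/136.69) = 89.8 × (1/2)^4.7698 ≈ 3.2918 cpm.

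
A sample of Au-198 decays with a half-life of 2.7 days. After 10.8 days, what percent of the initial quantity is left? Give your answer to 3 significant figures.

n = 10.8/2.7 ≈ 4 half-lives.
Fraction remaining = (1/2)^4 ≈ 0.0625, i.e. 6.25%.

6.25%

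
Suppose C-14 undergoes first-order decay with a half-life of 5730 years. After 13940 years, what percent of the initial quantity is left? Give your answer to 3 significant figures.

n = 13940/5730 ≈ 2.4328 half-lives.
Fraction remaining = (1/2)^2.4328 ≈ 0.1852, i.e. 18.52%.

18.5%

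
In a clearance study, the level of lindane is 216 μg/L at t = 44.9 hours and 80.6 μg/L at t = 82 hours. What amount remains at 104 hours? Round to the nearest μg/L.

Over Δt = 82 − 44.9 = 37.1 hours, the level fell by a factor of 216/80.6 ≈ 2.6799.
n = log₂(2.6799) ≈ 1.4222 half-lives, so t½ = 37.1/1.4222 ≈ 26.087 hours.
From t = 82 to t = 104: 80.6 × (1/2)^((104−82)/26.087) ≈ 44.923 μg/L.

45 μg/L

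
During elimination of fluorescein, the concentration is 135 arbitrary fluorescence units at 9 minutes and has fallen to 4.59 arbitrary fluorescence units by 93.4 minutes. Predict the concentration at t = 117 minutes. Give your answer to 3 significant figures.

1.78 arbitrary fluorescence units

Over Δt = 93.4 − 9 = 84.4 minutes, the level fell by a factor of 135/4.59 ≈ 29.412.
n = log₂(29.412) ≈ 4.8783 half-lives, so t½ = 84.4/4.8783 ≈ 17.301 minutes.
From t = 93.4 to t = 117: 4.59 × (1/2)^((117−93.4)/17.301) ≈ 1.7831 arbitrary fluorescence units.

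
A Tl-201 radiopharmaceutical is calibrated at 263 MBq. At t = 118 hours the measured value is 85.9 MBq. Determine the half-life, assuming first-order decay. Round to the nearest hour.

A/A₀ = 85.9/263 ≈ 0.32662.
n = log₂(3.0617) ≈ 1.6143 half-lives elapsed in 118 hours.
t½ = 118/1.6143 ≈ 73.095 hours.

73 hours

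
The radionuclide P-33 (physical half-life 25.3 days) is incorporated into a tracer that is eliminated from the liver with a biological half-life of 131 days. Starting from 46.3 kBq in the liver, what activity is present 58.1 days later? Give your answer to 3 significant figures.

1/t_eff = 1/t_phys + 1/t_biol = 1/25.3 + 1/131 = 0.047159 per day.
t_eff = 25.3 × 131 / (25.3 + 131) ≈ 21.205 days.
Remaining = 46.3 × (1/2)^(58.1/21.205) = 46.3 × (1/2)^2.74 ≈ 6.9306 kBq.

6.93 kBq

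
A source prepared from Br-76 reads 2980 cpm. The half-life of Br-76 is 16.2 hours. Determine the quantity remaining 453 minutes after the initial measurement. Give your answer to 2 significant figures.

2200 cpm

Convert the elapsed time: 453 minutes = 7.55 hours.
Number of half-lives: n = 7.55/16.2 ≈ 0.46605.
Remaining = 2980 × (1/2)^0.46605 = 2980 × 0.72394 ≈ 2157.4 cpm.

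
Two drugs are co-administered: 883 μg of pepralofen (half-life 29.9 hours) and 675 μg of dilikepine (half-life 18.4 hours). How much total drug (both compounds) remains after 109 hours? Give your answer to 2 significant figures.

pepralofen: 883 × (1/2)^(109/29.9) = 883 × (1/2)^3.6455 ≈ 70.56 μg.
dilikepine: 675 × (1/2)^(109/18.4) = 675 × (1/2)^5.9239 ≈ 11.118 μg.
Total = 70.56 + 11.118 ≈ 81.678 μg.

82 μg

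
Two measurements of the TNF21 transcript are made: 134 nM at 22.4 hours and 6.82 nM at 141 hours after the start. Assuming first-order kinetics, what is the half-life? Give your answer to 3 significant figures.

Over Δt = 141 − 22.4 = 118.6 hours, the level fell by a factor of 134/6.82 ≈ 19.648.
n = log₂(19.648) ≈ 4.2963 half-lives, so t½ = 118.6/4.2963 ≈ 27.605 hours.

27.6 hours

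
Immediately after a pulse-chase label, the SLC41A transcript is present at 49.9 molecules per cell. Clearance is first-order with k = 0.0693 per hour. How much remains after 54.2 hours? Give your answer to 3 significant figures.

t½ = ln 2 / k = 0.69315 / 0.0693 ≈ 10.002 hours.
Number of half-lives: n = 54.2/10.002 ≈ 5.4188.
Remaining = 49.9 × (1/2)^5.4188 = 49.9 × 0.023376 ≈ 1.1664 molecules per cell.

1.17 molecules per cell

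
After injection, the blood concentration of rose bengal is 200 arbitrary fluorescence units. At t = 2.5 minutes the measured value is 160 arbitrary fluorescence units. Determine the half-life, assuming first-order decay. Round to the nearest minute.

8 minutes

A/A₀ = 160/200 ≈ 0.8.
n = log₂(1.25) ≈ 0.32193 half-lives elapsed in 2.5 minutes.
t½ = 2.5/0.32193 ≈ 7.7657 minutes.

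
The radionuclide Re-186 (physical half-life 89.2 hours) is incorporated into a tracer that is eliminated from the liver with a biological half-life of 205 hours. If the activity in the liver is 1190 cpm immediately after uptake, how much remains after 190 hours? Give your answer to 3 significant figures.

143 cpm

1/t_eff = 1/t_phys + 1/t_biol = 1/89.2 + 1/205 = 0.016089 per hour.
t_eff = 89.2 × 205 / (89.2 + 205) ≈ 62.155 hours.
Remaining = 1190 × (1/2)^(190/62.155) = 1190 × (1/2)^3.0569 ≈ 143 cpm.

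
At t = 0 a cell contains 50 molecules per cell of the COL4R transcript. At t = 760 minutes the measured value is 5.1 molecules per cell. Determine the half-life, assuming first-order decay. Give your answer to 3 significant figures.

A/A₀ = 5.1/50 ≈ 0.102.
n = log₂(9.8039) ≈ 3.2934 half-lives elapsed in 760 minutes.
t½ = 760/3.2934 ≈ 230.77 minutes.

231 minutes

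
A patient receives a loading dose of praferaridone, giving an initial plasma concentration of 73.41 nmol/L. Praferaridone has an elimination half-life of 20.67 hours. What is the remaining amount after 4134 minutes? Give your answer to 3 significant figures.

Convert the elapsed time: 4134 minutes = 68.9 hours.
Number of half-lives: n = 68.9/20.67 ≈ 3.3333.
Remaining = 73.41 × (1/2)^3.3333 = 73.41 × 0.099213 ≈ 7.2832 nmol/L.

7.28 nmol/L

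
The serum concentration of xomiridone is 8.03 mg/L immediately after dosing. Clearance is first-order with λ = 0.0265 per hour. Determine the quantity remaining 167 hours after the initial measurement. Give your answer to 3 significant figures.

0.0961 mg/L

t½ = ln 2 / λ = 0.69315 / 0.0265 ≈ 26.156 hours.
Number of half-lives: n = 167/26.156 ≈ 6.3846.
Remaining = 8.03 × (1/2)^6.3846 = 8.03 × 0.011968 ≈ 0.096105 mg/L.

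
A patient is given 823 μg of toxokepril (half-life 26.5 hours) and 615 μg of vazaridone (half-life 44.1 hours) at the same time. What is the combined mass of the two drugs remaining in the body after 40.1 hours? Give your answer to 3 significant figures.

616 μg

toxokepril: 823 × (1/2)^(40.1/26.5) = 823 × (1/2)^1.5132 ≈ 288.32 μg.
vazaridone: 615 × (1/2)^(40.1/44.1) = 615 × (1/2)^0.9093 ≈ 327.45 μg.
Total = 288.32 + 327.45 ≈ 615.78 μg.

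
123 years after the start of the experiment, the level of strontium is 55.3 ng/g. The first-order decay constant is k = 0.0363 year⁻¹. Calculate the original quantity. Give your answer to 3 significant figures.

t½ = ln 2 / k = 0.69315 / 0.0363 ≈ 19.095 years.
Number of half-lives elapsed: n = 123/19.095 ≈ 6.4415.
A₀ = A × 2^n = 55.3 × 2^6.4415 = 55.3 × 86.912 ≈ 4806.3 ng/g.

4810 ng/g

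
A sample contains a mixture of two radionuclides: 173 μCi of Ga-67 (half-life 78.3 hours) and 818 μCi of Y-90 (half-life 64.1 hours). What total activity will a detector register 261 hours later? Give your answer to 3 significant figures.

Ga-67: 173 × (1/2)^(261/78.3) = 173 × (1/2)^3.3333 ≈ 17.164 μCi.
Y-90: 818 × (1/2)^(261/64.1) = 818 × (1/2)^4.0718 ≈ 48.644 μCi.
Total = 17.164 + 48.644 ≈ 65.808 μCi.

65.8 μCi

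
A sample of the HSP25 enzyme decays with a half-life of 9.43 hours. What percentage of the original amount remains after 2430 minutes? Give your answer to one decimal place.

2430 minutes = 40.5 hours.
n = 40.5/9.43 ≈ 4.2948 half-lives.
Fraction remaining = (1/2)^4.2948 ≈ 0.050949, i.e. 5.0949%.

5.1%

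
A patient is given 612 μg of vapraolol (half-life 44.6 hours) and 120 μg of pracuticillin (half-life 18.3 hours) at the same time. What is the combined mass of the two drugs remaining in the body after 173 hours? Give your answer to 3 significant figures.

vapraolol: 612 × (1/2)^(173/44.6) = 612 × (1/2)^3.8789 ≈ 41.599 μg.
pracuticillin: 120 × (1/2)^(173/18.3) = 120 × (1/2)^9.4536 ≈ 0.17115 μg.
Total = 41.599 + 0.17115 ≈ 41.77 μg.

41.8 μg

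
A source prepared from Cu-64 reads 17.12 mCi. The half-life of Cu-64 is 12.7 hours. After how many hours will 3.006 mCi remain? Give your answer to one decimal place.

31.9 hours

Fraction remaining = 3.006/17.12 ≈ 0.17558.
n = log₂(17.12/3.006) = ln(5.6953)/ln 2 ≈ 2.5098 half-lives.
t = n × t½ = 2.5098 × 12.7 ≈ 31.874 hours.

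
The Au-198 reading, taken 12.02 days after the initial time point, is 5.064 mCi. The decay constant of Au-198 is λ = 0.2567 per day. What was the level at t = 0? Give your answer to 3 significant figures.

111 mCi

t½ = ln 2 / λ = 0.69315 / 0.2567 ≈ 2.7002 days.
Number of half-lives elapsed: n = 12.02/2.7002 ≈ 4.4515.
A₀ = A × 2^n = 5.064 × 2^4.4515 = 5.064 × 21.879 ≈ 110.8 mCi.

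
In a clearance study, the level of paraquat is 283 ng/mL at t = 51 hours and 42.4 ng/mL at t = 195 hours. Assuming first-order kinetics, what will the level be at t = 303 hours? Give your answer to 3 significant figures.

10.2 ng/mL

Over Δt = 195 − 51 = 144 hours, the level fell by a factor of 283/42.4 ≈ 6.6745.
n = log₂(6.6745) ≈ 2.7387 half-lives, so t½ = 144/2.7387 ≈ 52.58 hours.
From t = 195 to t = 303: 42.4 × (1/2)^((303−195)/52.58) ≈ 10.211 ng/mL.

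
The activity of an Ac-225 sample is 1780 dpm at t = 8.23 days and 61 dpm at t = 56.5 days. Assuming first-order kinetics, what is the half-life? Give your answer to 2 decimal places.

Over Δt = 56.5 − 8.23 = 48.27 days, the level fell by a factor of 1780/61 ≈ 29.18.
n = log₂(29.18) ≈ 4.8669 half-lives, so t½ = 48.27/4.8669 ≈ 9.918 days.

9.92 days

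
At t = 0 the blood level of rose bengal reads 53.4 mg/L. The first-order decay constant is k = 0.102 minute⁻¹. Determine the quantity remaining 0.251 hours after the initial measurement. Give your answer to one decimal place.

11.5 mg/L

t½ = ln 2 / k = 0.69315 / 0.102 ≈ 6.7956 minutes.
Convert the elapsed time: 0.251 hours = 15.06 minutes.
Number of half-lives: n = 15.06/6.7956 ≈ 2.2162.
Remaining = 53.4 × (1/2)^2.2162 = 53.4 × 0.21521 ≈ 11.492 mg/L.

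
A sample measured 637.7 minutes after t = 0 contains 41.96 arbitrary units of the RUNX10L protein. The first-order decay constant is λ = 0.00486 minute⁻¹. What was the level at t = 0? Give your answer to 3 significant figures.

t½ = ln 2 / λ = 0.69315 / 0.00486 ≈ 142.62 minutes.
Number of half-lives elapsed: n = 637.7/142.62 ≈ 4.4712.
A₀ = A × 2^n = 41.96 × 2^4.4712 = 41.96 × 22.181 ≈ 930.7 arbitrary units.

931 arbitrary units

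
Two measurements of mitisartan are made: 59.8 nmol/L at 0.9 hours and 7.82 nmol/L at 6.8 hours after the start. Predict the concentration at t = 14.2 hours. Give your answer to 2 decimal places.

0.61 nmol/L

Over Δt = 6.8 − 0.9 = 5.9 hours, the level fell by a factor of 59.8/7.82 ≈ 7.6471.
n = log₂(7.6471) ≈ 2.9349 half-lives, so t½ = 5.9/2.9349 ≈ 2.0103 hours.
From t = 6.8 to t = 14.2: 7.82 × (1/2)^((14.2−6.8)/2.0103) ≈ 0.60967 nmol/L.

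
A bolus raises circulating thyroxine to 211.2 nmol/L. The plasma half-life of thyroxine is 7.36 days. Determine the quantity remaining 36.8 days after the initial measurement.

Elapsed time is 5 half-lives (36.8/7.36).
Each half-life halves the amount: 211.2 × (1/2)^5 = 211.2/32 = 6.6 nmol/L.

6.6 nmol/L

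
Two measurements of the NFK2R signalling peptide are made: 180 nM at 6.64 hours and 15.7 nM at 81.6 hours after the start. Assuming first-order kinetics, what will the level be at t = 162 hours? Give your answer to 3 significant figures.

1.15 nM

Over Δt = 81.6 − 6.64 = 74.96 hours, the level fell by a factor of 180/15.7 ≈ 11.465.
n = log₂(11.465) ≈ 3.5192 half-lives, so t½ = 74.96/3.5192 ≈ 21.301 hours.
From t = 81.6 to t = 162: 15.7 × (1/2)^((162−81.6)/21.301) ≈ 1.1472 nM.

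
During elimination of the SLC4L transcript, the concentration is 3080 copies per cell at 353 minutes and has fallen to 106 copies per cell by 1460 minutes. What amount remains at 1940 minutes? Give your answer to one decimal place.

24.6 copies per cell

Over Δt = 1460 − 353 = 1107 minutes, the level fell by a factor of 3080/106 ≈ 29.057.
n = log₂(29.057) ≈ 4.8608 half-lives, so t½ = 1107/4.8608 ≈ 227.74 minutes.
From t = 1460 to t = 1940: 106 × (1/2)^((1940−1460)/227.74) ≈ 24.594 copies per cell.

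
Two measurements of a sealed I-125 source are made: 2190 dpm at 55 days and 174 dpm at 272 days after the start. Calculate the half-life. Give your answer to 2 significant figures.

Over Δt = 272 − 55 = 217 days, the level fell by a factor of 2190/174 ≈ 12.586.
n = log₂(12.586) ≈ 3.6538 half-lives, so t½ = 217/3.6538 ≈ 59.391 days.

59 days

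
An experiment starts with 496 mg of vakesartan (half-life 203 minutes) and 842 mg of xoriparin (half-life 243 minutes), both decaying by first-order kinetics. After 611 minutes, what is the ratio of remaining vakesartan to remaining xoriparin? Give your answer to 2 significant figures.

vakesartan: 496 × (1/2)^(611/203) = 496 × (1/2)^3.0099 ≈ 61.578 mg.
xoriparin: 842 × (1/2)^(611/243) = 842 × (1/2)^2.5144 ≈ 147.37 mg.
Ratio ≈ 61.578 / 147.37 ≈ 0.41785.

0.42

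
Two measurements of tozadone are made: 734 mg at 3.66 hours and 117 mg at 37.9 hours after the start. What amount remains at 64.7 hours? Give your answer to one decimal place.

Over Δt = 37.9 − 3.66 = 34.24 hours, the level fell by a factor of 734/117 ≈ 6.2735.
n = log₂(6.2735) ≈ 2.6493 half-lives, so t½ = 34.24/2.6493 ≈ 12.924 hours.
From t = 37.9 to t = 64.7: 117 × (1/2)^((64.7−37.9)/12.924) ≈ 27.795 mg.

27.8 mg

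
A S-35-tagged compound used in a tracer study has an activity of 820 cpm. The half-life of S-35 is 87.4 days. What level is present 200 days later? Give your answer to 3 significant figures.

Number of half-lives: n = 200/87.4 ≈ 2.2883.
Remaining = 820 × (1/2)^2.2883 = 820 × 0.20471 ≈ 167.86 cpm.

168 cpm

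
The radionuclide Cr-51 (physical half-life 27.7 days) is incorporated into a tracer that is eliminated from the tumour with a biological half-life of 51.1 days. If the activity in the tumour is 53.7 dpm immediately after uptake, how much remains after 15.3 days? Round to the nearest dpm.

30 dpm

1/t_eff = 1/t_phys + 1/t_biol = 1/27.7 + 1/51.1 = 0.055671 per day.
t_eff = 27.7 × 51.1 / (27.7 + 51.1) ≈ 17.963 days.
Remaining = 53.7 × (1/2)^(15.3/17.963) = 53.7 × (1/2)^0.85176 ≈ 29.756 dpm.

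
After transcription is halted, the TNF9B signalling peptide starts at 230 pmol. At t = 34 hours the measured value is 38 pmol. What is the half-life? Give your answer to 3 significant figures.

13.1 hours

A/A₀ = 38/230 ≈ 0.16522.
n = log₂(6.0526) ≈ 2.5976 half-lives elapsed in 34 hours.
t½ = 34/2.5976 ≈ 13.089 hours.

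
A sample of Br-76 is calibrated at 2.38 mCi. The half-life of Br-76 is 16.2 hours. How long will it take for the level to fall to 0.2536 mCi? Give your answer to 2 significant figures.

52 hours

Fraction remaining = 0.2536/2.38 ≈ 0.10655.
n = log₂(2.38/0.2536) = ln(9.3849)/ln 2 ≈ 3.2303 half-lives.
t = n × t½ = 3.2303 × 16.2 ≈ 52.331 hours.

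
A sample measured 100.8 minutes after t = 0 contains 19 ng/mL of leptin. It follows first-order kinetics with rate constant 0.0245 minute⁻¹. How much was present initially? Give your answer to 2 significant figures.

t½ = ln 2 / λ = 0.69315 / 0.0245 ≈ 28.292 minutes.
Number of half-lives elapsed: n = 100.8/28.292 ≈ 3.5629.
A₀ = A × 2^n = 19 × 2^3.5629 = 19 × 11.818 ≈ 224.54 ng/mL.

220 ng/mL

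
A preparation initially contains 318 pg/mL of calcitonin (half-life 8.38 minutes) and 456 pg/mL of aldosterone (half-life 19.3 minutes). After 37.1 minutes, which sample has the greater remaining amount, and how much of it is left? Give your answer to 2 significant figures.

calcitonin: 318 × (1/2)^4.4272 ≈ 14.781 pg/mL.
aldosterone: 456 × (1/2)^1.9223 ≈ 120.31 pg/mL.
Aldosterone has more remaining, at ≈ 120.31 pg/mL.

aldosterone, 120 pg/mL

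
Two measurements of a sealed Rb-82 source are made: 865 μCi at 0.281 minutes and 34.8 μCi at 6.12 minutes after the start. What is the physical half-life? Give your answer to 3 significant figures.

Over Δt = 6.12 − 0.281 = 5.839 minutes, the level fell by a factor of 865/34.8 ≈ 24.856.
n = log₂(24.856) ≈ 4.6355 half-lives, so t½ = 5.839/4.6355 ≈ 1.2596 minutes.

1.26 minutes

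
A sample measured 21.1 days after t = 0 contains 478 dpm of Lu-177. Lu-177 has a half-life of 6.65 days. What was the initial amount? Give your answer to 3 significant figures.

Number of half-lives elapsed: n = 21.1/6.65 ≈ 3.1729.
A₀ = A × 2^n = 478 × 2^3.1729 = 478 × 9.0188 ≈ 4311 dpm.

4310 dpm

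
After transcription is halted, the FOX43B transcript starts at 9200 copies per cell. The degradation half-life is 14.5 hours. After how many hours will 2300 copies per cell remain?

29 hours

2300/9200 = 1/4, so 2 half-lives have elapsed.
t = 2 × 14.5 = 29 hours.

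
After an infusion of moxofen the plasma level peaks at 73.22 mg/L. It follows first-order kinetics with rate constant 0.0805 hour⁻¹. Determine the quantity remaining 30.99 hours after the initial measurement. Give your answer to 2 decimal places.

6.04 mg/L

t½ = ln 2 / k = 0.69315 / 0.0805 ≈ 8.6105 hours.
Number of half-lives: n = 30.99/8.6105 ≈ 3.5991.
Remaining = 73.22 × (1/2)^3.5991 = 73.22 × 0.082522 ≈ 6.0422 mg/L.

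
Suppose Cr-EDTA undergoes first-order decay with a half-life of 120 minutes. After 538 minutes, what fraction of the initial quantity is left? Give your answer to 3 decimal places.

0.045

n = 538/120 ≈ 4.4833 half-lives.
Fraction remaining = (1/2)^4.4833 ≈ 0.044708.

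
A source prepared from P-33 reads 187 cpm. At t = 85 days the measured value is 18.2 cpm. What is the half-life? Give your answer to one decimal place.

25.3 days

A/A₀ = 18.2/187 ≈ 0.097326.
n = log₂(10.275) ≈ 3.361 half-lives elapsed in 85 days.
t½ = 85/3.361 ≈ 25.29 days.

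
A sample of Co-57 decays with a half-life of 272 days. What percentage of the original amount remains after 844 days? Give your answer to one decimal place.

11.6%

n = 844/272 ≈ 3.1029 half-lives.
Fraction remaining = (1/2)^3.1029 ≈ 0.11639, i.e. 11.639%.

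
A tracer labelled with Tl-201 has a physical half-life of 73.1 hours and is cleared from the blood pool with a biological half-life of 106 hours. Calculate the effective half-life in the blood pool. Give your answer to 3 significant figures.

1/t_eff = 1/t_phys + 1/t_biol = 1/73.1 + 1/106 = 0.023114 per hour.
t_eff = 73.1 × 106 / (73.1 + 106) ≈ 43.264 hours.

43.3 hours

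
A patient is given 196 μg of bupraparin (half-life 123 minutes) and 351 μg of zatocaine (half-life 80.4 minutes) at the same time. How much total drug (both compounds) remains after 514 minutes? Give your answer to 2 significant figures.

15 μg

bupraparin: 196 × (1/2)^(514/123) = 196 × (1/2)^4.1789 ≈ 10.822 μg.
zatocaine: 351 × (1/2)^(514/80.4) = 351 × (1/2)^6.393 ≈ 4.1765 μg.
Total = 10.822 + 4.1765 ≈ 14.998 μg.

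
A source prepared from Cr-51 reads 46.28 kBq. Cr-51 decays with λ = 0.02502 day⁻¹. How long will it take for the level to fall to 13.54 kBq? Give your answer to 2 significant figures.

t½ = ln 2 / λ = 0.69315 / 0.02502 ≈ 27.704 days.
Fraction remaining = 13.54/46.28 ≈ 0.29257.
n = log₂(46.28/13.54) = ln(3.418)/ln 2 ≈ 1.7732 half-lives.
t = n × t½ = 1.7732 × 27.704 ≈ 49.123 days.

49 days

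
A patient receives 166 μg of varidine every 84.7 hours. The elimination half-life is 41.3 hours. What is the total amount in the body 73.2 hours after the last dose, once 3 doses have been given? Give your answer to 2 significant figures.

63 μg

The 3 doses were given 242.6, 157.9, 73.2 hours ago.
Total = 166·(1/2)^(242.6/41.3) + 166·(1/2)^(157.9/41.3) + 166·(1/2)^(73.2/41.3)
      = 2.8303 + 11.727 + 48.592 ≈ 63.149 μg.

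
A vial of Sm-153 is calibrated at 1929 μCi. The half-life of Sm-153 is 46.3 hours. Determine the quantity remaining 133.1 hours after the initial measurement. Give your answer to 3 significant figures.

Number of half-lives: n = 133.1/46.3 ≈ 2.8747.
Remaining = 1929 × (1/2)^2.8747 = 1929 × 0.13634 ≈ 263 μCi.

263 μCi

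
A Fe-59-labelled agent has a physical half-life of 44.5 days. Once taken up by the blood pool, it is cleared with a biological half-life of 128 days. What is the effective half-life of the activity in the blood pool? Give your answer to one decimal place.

1/t_eff = 1/t_phys + 1/t_biol = 1/44.5 + 1/128 = 0.030284 per day.
t_eff = 44.5 × 128 / (44.5 + 128) ≈ 33.02 days.

33.0 days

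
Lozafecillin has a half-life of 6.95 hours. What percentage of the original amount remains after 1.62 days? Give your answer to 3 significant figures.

2.07%

1.62 days = 38.88 hours.
n = 38.88/6.95 ≈ 5.5942 half-lives.
Fraction remaining = (1/2)^5.5942 ≈ 0.0207, i.e. 2.07%.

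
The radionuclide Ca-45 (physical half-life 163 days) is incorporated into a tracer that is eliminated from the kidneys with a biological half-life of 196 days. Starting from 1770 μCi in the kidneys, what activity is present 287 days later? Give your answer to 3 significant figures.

189 μCi

1/t_eff = 1/t_phys + 1/t_biol = 1/163 + 1/196 = 0.011237 per day.
t_eff = 163 × 196 / (163 + 196) ≈ 88.992 days.
Remaining = 1770 × (1/2)^(287/88.992) = 1770 × (1/2)^3.225 ≈ 189.3 μCi.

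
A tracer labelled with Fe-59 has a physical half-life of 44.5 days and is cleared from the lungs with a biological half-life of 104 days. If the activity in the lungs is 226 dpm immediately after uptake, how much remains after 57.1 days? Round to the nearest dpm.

63 dpm

1/t_eff = 1/t_phys + 1/t_biol = 1/44.5 + 1/104 = 0.032087 per day.
t_eff = 44.5 × 104 / (44.5 + 104) ≈ 31.165 days.
Remaining = 226 × (1/2)^(57.1/31.165) = 226 × (1/2)^1.8322 ≈ 63.47 dpm.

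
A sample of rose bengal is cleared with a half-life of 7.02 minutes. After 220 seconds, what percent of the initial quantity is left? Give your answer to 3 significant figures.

69.6%

220 seconds = 3.66667 minutes.
n = 3.66667/7.02 ≈ 0.52232 half-lives.
Fraction remaining = (1/2)^0.52232 ≈ 0.69625, i.e. 69.625%.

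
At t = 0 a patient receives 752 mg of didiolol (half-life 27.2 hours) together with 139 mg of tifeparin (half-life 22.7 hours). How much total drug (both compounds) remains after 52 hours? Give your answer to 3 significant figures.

228 mg

didiolol: 752 × (1/2)^(52/27.2) = 752 × (1/2)^1.9118 ≈ 199.86 mg.
tifeparin: 139 × (1/2)^(52/22.7) = 139 × (1/2)^2.2907 ≈ 28.407 mg.
Total = 199.86 + 28.407 ≈ 228.26 mg.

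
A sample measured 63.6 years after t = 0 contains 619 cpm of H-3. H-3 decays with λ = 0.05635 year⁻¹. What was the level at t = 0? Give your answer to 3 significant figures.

22300 cpm

t½ = ln 2 / λ = 0.69315 / 0.05635 ≈ 12.301 years.
Number of half-lives elapsed: n = 63.6/12.301 ≈ 5.1704.
A₀ = A × 2^n = 619 × 2^5.1704 = 619 × 36.012 ≈ 22292 cpm.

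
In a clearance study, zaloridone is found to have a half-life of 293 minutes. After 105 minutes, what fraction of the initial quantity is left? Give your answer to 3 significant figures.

0.780

n = 105/293 ≈ 0.35836 half-lives.
Fraction remaining = (1/2)^0.35836 ≈ 0.78005.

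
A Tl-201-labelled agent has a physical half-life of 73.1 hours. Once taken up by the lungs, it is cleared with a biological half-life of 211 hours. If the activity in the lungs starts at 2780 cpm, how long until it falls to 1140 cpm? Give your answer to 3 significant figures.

1/t_eff = 1/t_phys + 1/t_biol = 1/73.1 + 1/211 = 0.018419 per hour.
t_eff = 73.1 × 211 / (73.1 + 211) ≈ 54.291 hours.
n = log₂(2780/1140) ≈ 1.2861; t = 1.2861 × 54.291 ≈ 69.821 hours.

69.8 hours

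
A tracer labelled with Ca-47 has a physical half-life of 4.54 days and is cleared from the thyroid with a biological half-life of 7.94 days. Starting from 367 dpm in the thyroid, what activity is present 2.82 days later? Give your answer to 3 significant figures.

187 dpm

1/t_eff = 1/t_phys + 1/t_biol = 1/4.54 + 1/7.94 = 0.34621 per day.
t_eff = 4.54 × 7.94 / (4.54 + 7.94) ≈ 2.8884 days.
Remaining = 367 × (1/2)^(2.82/2.8884) = 367 × (1/2)^0.97631 ≈ 186.54 dpm.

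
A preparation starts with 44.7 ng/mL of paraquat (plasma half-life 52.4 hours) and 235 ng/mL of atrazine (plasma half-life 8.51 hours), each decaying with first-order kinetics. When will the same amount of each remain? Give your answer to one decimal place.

24.3 hours

Set 44.7·(1/2)^(t/52.4) = 235·(1/2)^(t/8.51).
Taking log₂: log₂(44.7/235) = t·(1/52.4 − 1/8.51).
log₂(0.19021) = -2.3943; 1/52.4 − 1/8.51 = -0.098425.
t = -2.3943 / -0.098425 ≈ 24.326 hours.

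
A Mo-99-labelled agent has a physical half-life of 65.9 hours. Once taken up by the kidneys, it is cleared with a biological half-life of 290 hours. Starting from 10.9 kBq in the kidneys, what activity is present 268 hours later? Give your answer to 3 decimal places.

0.343 kBq

1/t_eff = 1/t_phys + 1/t_biol = 1/65.9 + 1/290 = 0.018623 per hour.
t_eff = 65.9 × 290 / (65.9 + 290) ≈ 53.698 hours.
Remaining = 10.9 × (1/2)^(268/53.698) = 10.9 × (1/2)^4.9909 ≈ 0.34278 kBq.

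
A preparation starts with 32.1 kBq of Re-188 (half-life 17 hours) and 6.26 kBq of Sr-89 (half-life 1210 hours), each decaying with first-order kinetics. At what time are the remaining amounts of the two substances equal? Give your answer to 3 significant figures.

Set 32.1·(1/2)^(t/17) = 6.26·(1/2)^(t/1210).
Taking log₂: log₂(32.1/6.26) = t·(1/17 − 1/1210).
log₂(5.1278) = 2.3583; 1/17 − 1/1210 = 0.057997.
t = 2.3583 / 0.057997 ≈ 40.663 hours.

40.7 hours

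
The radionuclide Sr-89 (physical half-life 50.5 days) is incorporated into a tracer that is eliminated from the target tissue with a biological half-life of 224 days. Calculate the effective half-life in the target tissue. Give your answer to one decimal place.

1/t_eff = 1/t_phys + 1/t_biol = 1/50.5 + 1/224 = 0.024266 per day.
t_eff = 50.5 × 224 / (50.5 + 224) ≈ 41.209 days.

41.2 days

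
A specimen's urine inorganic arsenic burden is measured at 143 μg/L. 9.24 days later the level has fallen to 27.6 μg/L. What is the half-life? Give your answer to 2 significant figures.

3.9 days

A/A₀ = 27.6/143 ≈ 0.19301.
n = log₂(5.1812) ≈ 2.3733 half-lives elapsed in 9.24 days.
t½ = 9.24/2.3733 ≈ 3.8934 days.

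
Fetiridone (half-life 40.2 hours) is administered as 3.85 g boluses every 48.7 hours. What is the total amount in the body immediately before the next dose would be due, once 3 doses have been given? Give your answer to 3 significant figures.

2.69 g

The 3 doses were given 146.1, 97.4, 48.7 hours ago.
Total = 3.85·(1/2)^(146.1/40.2) + 3.85·(1/2)^(97.4/40.2) + 3.85·(1/2)^(48.7/40.2)
      = 0.31004 + 0.71796 + 1.6626 ≈ 2.6906 g.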